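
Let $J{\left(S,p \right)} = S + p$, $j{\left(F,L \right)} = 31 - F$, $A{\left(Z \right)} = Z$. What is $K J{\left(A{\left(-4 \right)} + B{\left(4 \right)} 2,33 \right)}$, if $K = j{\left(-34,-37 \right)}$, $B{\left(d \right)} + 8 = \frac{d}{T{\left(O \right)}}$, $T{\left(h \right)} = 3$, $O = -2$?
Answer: $\frac{3055}{3} \approx 1018.3$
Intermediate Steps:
$B{\left(d \right)} = -8 + \frac{d}{3}$
$K = 65$ ($K = 31 - -34 = 31 + 34 = 65$)
$K J{\left(A{\left(-4 \right)} + B{\left(4 \right)} 2,33 \right)} = 65 \left(\left(-4 + \left(-8 + \frac{1}{3} \cdot 4\right) 2\right) + 33\right) = 65 \left(\left(-4 + \left(-8 + \frac{4}{3}\right) 2\right) + 33\right) = 65 \left(\left(-4 - \frac{40}{3}\right) + 33\right) = 65 \left(- \frac{52}{3} + 33\right) = 65 \cdot \frac{47}{3} = \frac{3055}{3}$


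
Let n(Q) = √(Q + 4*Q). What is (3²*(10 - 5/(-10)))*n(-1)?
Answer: 189*I*√5/2 ≈ 211.31*I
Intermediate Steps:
n(Q) = √5*√Q (n(Q) = √(5*Q) = √5*√Q)
(3²*(10 - 5/(-10)))*n(-1) = (3²*(10 - 5/(-10)))*(√5*√(-1)) = (9*(10 - 5*(-1)/10))*(√5*I) = (9*(10 - 1*(-½)))*(I*√5) = (9*(10 + ½))*(I*√5) = (9*(21/2))*(I*√5) = 189*(I*√5)/2 = 189*I*√5/2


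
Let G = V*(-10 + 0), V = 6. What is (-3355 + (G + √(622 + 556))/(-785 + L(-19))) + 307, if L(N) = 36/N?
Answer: -45569508/14951 - 19*√1178/14951 ≈ -3048.0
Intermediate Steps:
G = -60 (G = 6*(-10 + 0) = 6*(-10) = -60)
(-3355 + (G + √(622 + 556))/(-785 + L(-19))) + 307 = (-3355 + (-60 + √(622 + 556))/(-785 + 36/(-19))) + 307 = (-3355 + (-60 + √1178)/(-785 + 36*(-1/19))) + 307 = (-3355 + (-60 + √1178)/(-785 - 36/19)) + 307 = (-3355 + (-60 + √1178)/(-14951/19)) + 307 = (-3355 + (-60 + √1178)*(-19/14951)) + 307 = (-3355 + (1140/14951 - 19*√1178/14951)) + 307 = (-50159465/14951 - 19*√1178/14951) + 307 = -45569508/14951 - 19*√1178/14951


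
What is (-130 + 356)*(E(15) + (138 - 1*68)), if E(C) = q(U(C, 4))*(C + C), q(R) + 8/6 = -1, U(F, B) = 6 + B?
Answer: 0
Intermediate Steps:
q(R) = -7/3 (q(R) = -4/3 - 1 = -7/3)
E(C) = -14*C/3 (E(C) = -7*(C + C)/3 = -14*C/3)
(-130 + 356)*(E(15) + (138 - 1*68)) = (-130 + 356)*(-14/3*15 + (138 - 1*68)) = 226*(-70 + (138 - 68)) = 226*(-70 + 70) = 226*0 = 0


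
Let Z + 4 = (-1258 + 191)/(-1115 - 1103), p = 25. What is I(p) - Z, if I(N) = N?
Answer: 63255/2218 ≈ 28.519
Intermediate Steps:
Z = -7805/2218 (Z = -4 + (-1258 + 191)/(-1115 - 1103) = -4 - 1067/(-2218) = -4 - 1067*(-1/2218) = -4 + 1067/2218 = -7805/2218 ≈ -3.5189)
I(p) - Z = 25 - 1*(-7805/2218) = 25 + 7805/2218 = 63255/2218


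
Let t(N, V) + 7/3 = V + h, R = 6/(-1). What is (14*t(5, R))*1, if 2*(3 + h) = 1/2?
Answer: -931/6 ≈ -155.17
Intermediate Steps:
R = -6 (R = 6*(-1) = -6)
h = -11/4 (h = -3 + (½)/2 = -3 + (½)*(½) = -3 + ¼ = -11/4 ≈ -2.7500)
t(N, V) = -61/12 + V (t(N, V) = -7/3 + (V - 11/4) = -7/3 + (-11/4 + V) = -61/12 + V)
(14*t(5, R))*1 = (14*(-61/12 - 6))*1 = (14*(-133/12))*1 = -931/6*1 = -931/6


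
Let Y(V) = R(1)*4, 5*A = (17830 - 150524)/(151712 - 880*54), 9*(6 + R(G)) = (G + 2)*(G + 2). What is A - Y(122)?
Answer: 5143253/260480 ≈ 19.745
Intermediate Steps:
R(G) = -6 + (2 + G)**2/9 (R(G) = -6 + ((G + 2)*(G + 2))/9 = -6 + ((2 + G)*(2 + G))/9 = -6 + (2 + G)**2/9)
A = -66347/260480 (A = ((17830 - 150524)/(151712 - 880*54))/5 = (-132694/(151712 - 47520))/5 = (-132694/104192)/5 = (-132694*1/104192)/5 = (1/5)*(-66347/52096) = -66347/260480 ≈ -0.25471)
Y(V) = -20 (Y(V) = (-6 + (2 + 1)**2/9)*4 = (-6 + (1/9)*3**2)*4 = (-6 + (1/9)*9)*4 = (-6 + 1)*4 = -5*4 = -20)
A - Y(122) = -66347/260480 - 1*(-20) = -66347/260480 + 20 = 5143253/260480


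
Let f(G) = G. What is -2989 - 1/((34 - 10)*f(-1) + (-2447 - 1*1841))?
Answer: -12888567/4312 ≈ -2989.0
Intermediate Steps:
-2989 - 1/((34 - 10)*f(-1) + (-2447 - 1*1841)) = -2989 - 1/((34 - 10)*(-1) + (-2447 - 1*1841)) = -2989 - 1/(24*(-1) + (-2447 - 1841)) = -2989 - 1/(-24 - 4288) = -2989 - 1/(-4312) = -2989 - 1*(-1/4312) = -2989 + 1/4312 = -12888567/4312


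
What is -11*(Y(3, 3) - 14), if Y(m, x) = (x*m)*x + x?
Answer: -176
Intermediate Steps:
Y(m, x) = x + m*x² (Y(m, x) = (m*x)*x + x = m*x² + x = x + m*x²)
-11*(Y(3, 3) - 14) = -11*(3*(1 + 3*3) - 14) = -11*(3*(1 + 9) - 14) = -11*(3*10 - 14) = -11*(30 - 14) = -11*16 = -176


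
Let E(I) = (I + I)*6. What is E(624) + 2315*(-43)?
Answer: -92057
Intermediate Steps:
E(I) = 12*I (E(I) = (2*I)*6 = 12*I)
E(624) + 2315*(-43) = 12*624 + 2315*(-43) = 7488 - 99545 = -92057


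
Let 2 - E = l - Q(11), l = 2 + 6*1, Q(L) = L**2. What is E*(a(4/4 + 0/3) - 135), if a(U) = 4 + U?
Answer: -14950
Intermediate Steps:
l = 8 (l = 2 + 6 = 8)
E = 115 (E = 2 - (8 - 1*11**2) = 2 - (8 - 1*121) = 2 - (8 - 121) = 2 - 1*(-113) = 2 + 113 = 115)
E*(a(4/4 + 0/3) - 135) = 115*((4 + (4/4 + 0/3)) - 135) = 115*((4 + (4*(1/4) + 0*(1/3))) - 135) = 115*((4 + (1 + 0)) - 135) = 115*((4 + 1) - 135) = 115*(5 - 135) = 115*(-130) = -14950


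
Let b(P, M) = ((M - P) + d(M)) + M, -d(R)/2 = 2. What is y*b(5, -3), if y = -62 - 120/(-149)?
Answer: 136770/149 ≈ 917.92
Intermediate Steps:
d(R) = -4 (d(R) = -2*2 = -4)
y = -9118/149 (y = -62 - 120*(-1)/149 = -62 - 1*(-120/149) = -62 + 120/149 = -9118/149 ≈ -61.195)
b(P, M) = -4 - P + 2*M (b(P, M) = ((M - P) - 4) + M = (-4 + M - P) + M = -4 - P + 2*M)
y*b(5, -3) = -9118*(-4 - 1*5 + 2*(-3))/149 = -9118*(-4 - 5 - 6)/149 = -9118/149*(-15) = 136770/149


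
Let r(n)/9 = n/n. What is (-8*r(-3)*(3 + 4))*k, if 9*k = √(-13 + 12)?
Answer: -56*I ≈ -56.0*I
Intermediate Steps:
r(n) = 9 (r(n) = 9*(n/n) = 9*1 = 9)
k = I/9 (k = √(-13 + 12)/9 = √(-1)/9 = I/9 ≈ 0.11111*I)
(-8*r(-3)*(3 + 4))*k = (-72*(3 + 4))*(I/9) = (-72*7)*(I/9) = (-8*63)*(I/9) = -56*I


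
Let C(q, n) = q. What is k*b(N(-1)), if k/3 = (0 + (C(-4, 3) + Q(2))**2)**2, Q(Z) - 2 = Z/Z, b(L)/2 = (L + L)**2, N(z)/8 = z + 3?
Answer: 6144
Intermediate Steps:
N(z) = 24 + 8*z (N(z) = 8*(z + 3) = 8*(3 + z) = 24 + 8*z)
b(L) = 8*L**2 (b(L) = 2*(L + L)**2 = 2*(2*L)**2 = 2*(4*L**2) = 8*L**2)
Q(Z) = 3 (Q(Z) = 2 + Z/Z = 2 + 1 = 3)
k = 3 (k = 3*(0 + (-4 + 3)**2)**2 = 3*(0 + (-1)**2)**2 = 3*(0 + 1)**2 = 3*1**2 = 3*1 = 3)
k*b(N(-1)) = 3*(8*(24 + 8*(-1))**2) = 3*(8*(24 - 8)**2) = 3*(8*16**2) = 3*(8*256) = 3*2048 = 6144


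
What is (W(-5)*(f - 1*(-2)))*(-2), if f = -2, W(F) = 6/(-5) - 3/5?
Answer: 0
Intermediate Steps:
W(F) = -9/5 (W(F) = 6*(-1/5) - 3*1/5 = -6/5 - 3/5 = -9/5)
(W(-5)*(f - 1*(-2)))*(-2) = -9*(-2 - 1*(-2))/5*(-2) = -9*(-2 + 2)/5*(-2) = -9/5*0*(-2) = 0*(-2) = 0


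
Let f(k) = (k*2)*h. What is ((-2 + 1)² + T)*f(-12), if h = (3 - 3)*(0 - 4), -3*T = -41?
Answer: 0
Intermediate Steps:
T = 41/3 (T = -⅓*(-41) = 41/3 ≈ 13.667)
h = 0 (h = 0*(-4) = 0)
f(k) = 0 (f(k) = (k*2)*0 = (2*k)*0 = 0)
((-2 + 1)² + T)*f(-12) = ((-2 + 1)² + 41/3)*0 = ((-1)² + 41/3)*0 = (1 + 41/3)*0 = (44/3)*0 = 0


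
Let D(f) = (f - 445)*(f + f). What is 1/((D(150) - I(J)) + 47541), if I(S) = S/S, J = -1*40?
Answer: -1/40960 ≈ -2.4414e-5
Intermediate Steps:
J = -40
I(S) = 1
D(f) = 2*f*(-445 + f) (D(f) = (-445 + f)*(2*f) = 2*f*(-445 + f))
1/((D(150) - I(J)) + 47541) = 1/((2*150*(-445 + 150) - 1*1) + 47541) = 1/((2*150*(-295) - 1) + 47541) = 1/((-88500 - 1) + 47541) = 1/(-88501 + 47541) = 1/(-40960) = -1/40960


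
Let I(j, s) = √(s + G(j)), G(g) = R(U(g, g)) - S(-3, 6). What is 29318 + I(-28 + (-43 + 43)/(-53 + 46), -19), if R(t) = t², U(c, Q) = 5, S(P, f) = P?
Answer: 29321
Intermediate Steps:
G(g) = 28 (G(g) = 5² - 1*(-3) = 25 + 3 = 28)
I(j, s) = √(28 + s) (I(j, s) = √(s + 28) = √(28 + s))
29318 + I(-28 + (-43 + 43)/(-53 + 46), -19) = 29318 + √(28 - 19) = 29318 + √9 = 29318 + 3 = 29321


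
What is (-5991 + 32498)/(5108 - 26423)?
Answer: -26507/21315 ≈ -1.2436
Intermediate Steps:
(-5991 + 32498)/(5108 - 26423) = 26507/(-21315) = 26507*(-1/21315) = -26507/21315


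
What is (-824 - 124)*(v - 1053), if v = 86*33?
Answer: -1692180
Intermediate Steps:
v = 2838
(-824 - 124)*(v - 1053) = (-824 - 124)*(2838 - 1053) = -948*1785 = -1692180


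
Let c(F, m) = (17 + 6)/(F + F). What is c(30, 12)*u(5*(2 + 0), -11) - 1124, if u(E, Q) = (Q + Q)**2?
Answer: -14077/15 ≈ -938.47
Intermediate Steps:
u(E, Q) = 4*Q**2 (u(E, Q) = (2*Q)**2 = 4*Q**2)
c(F, m) = 23/(2*F) (c(F, m) = 23/((2*F)) = 23*(1/(2*F)) = 23/(2*F))
c(30, 12)*u(5*(2 + 0), -11) - 1124 = ((23/2)/30)*(4*(-11)**2) - 1124 = ((23/2)*(1/30))*(4*121) - 1124 = (23/60)*484 - 1124 = 2783/15 - 1124 = -14077/15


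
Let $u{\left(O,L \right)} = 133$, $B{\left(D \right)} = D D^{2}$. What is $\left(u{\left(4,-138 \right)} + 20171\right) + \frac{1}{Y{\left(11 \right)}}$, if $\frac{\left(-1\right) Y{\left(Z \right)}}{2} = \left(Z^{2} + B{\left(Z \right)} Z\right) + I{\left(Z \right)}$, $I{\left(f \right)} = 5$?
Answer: $\frac{599658335}{29534} \approx 20304.0$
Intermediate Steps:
$B{\left(D \right)} = D^{3}$
$Y{\left(Z \right)} = -10 - 2 Z^{2} - 2 Z^{4}$ ($Y{\left(Z \right)} = - 2 \left(\left(Z^{2} + Z^{3} Z\right) + 5\right) = - 2 \left(\left(Z^{2} + Z^{4}\right) + 5\right) = - 2 \left(5 + Z^{2} + Z^{4}\right) = -10 - 2 Z^{2} - 2 Z^{4}$)
$\left(u{\left(4,-138 \right)} + 20171\right) + \frac{1}{Y{\left(11 \right)}} = \left(133 + 20171\right) + \frac{1}{-10 - 2 \cdot 11^{2} - 2 \cdot 11^{4}} = 20304 + \frac{1}{-10 - 242 - 29282} = 20304 + \frac{1}{-29534} = 20304 - \frac{1}{29534} = \frac{599658335}{29534}$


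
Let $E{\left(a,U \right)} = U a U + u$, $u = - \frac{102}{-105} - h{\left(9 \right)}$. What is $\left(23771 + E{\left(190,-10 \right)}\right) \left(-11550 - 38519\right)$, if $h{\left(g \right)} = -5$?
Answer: $- \frac{74963006386}{35} \approx -2.1418 \cdot 10^{9}$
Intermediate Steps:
$u = \frac{209}{35}$ ($u = - \frac{102}{-105} - -5 = \left(-102\right) \left(- \frac{1}{105}\right) + 5 = \frac{34}{35} + 5 = \frac{209}{35} \approx 5.9714$)
$E{\left(a,U \right)} = \frac{209}{35} + a U^{2}$ ($E{\left(a,U \right)} = U a U + \frac{209}{35} = a U^{2} + \frac{209}{35} = \frac{209}{35} + a U^{2}$)
$\left(23771 + E{\left(190,-10 \right)}\right) \left(-11550 - 38519\right) = \left(23771 + \left(\frac{209}{35} + 190 \left(-10\right)^{2}\right)\right) \left(-11550 - 38519\right) = \left(23771 + \left(\frac{209}{35} + 190 \cdot 100\right)\right) \left(-50069\right) = \left(23771 + \left(\frac{209}{35} + 19000\right)\right) \left(-50069\right) = \left(23771 + \frac{665209}{35}\right) \left(-50069\right) = \frac{1497194}{35} \left(-50069\right) = - \frac{74963006386}{35}$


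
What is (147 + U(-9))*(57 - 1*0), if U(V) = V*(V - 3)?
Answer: 14535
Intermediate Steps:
U(V) = V*(-3 + V)
(147 + U(-9))*(57 - 1*0) = (147 - 9*(-3 - 9))*(57 - 1*0) = (147 - 9*(-12))*(57 + 0) = (147 + 108)*57 = 255*57 = 14535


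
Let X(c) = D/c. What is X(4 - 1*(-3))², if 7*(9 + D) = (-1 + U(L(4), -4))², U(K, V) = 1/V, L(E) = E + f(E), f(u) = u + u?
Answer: 966289/614656 ≈ 1.5721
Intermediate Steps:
f(u) = 2*u
L(E) = 3*E (L(E) = E + 2*E = 3*E)
D = -983/112 (D = -9 + (-1 + 1/(-4))²/7 = -9 + (-1 - ¼)²/7 = -9 + (-5/4)²/7 = -9 + (⅐)*(25/16) = -9 + 25/112 = -983/112 ≈ -8.7768)
X(c) = -983/(112*c)
X(4 - 1*(-3))² = (-983/(112*(4 - 1*(-3))))² = (-983/(112*(4 + 3)))² = (-983/112/7)² = (-983/112*⅐)² = (-983/784)² = 966289/614656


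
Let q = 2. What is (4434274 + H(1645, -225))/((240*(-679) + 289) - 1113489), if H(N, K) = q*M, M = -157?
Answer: -110849/31904 ≈ -3.4745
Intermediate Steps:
H(N, K) = -314 (H(N, K) = 2*(-157) = -314)
(4434274 + H(1645, -225))/((240*(-679) + 289) - 1113489) = (4434274 - 314)/((240*(-679) + 289) - 1113489) = 4433960/((-162960 + 289) - 1113489) = 4433960/(-162671 - 1113489) = 4433960/(-1276160) = 4433960*(-1/1276160) = -110849/31904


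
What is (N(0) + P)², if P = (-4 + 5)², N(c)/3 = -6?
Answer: 289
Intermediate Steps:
N(c) = -18 (N(c) = 3*(-6) = -18)
P = 1 (P = 1² = 1)
(N(0) + P)² = (-18 + 1)² = (-17)² = 289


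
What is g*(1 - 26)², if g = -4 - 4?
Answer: -5000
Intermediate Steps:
g = -8
g*(1 - 26)² = -8*(1 - 26)² = -8*(-25)² = -8*625 = -5000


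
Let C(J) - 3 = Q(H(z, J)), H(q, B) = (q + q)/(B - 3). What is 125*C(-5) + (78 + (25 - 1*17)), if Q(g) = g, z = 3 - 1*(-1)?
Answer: 336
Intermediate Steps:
z = 4 (z = 3 + 1 = 4)
H(q, B) = 2*q/(-3 + B) (H(q, B) = (2*q)/(-3 + B) = 2*q/(-3 + B))
C(J) = 3 + 8/(-3 + J) (C(J) = 3 + 2*4/(-3 + J) = 3 + 8/(-3 + J))
125*C(-5) + (78 + (25 - 1*17)) = 125*((-1 + 3*(-5))/(-3 - 5)) + (78 + (25 - 1*17)) = 125*((-1 - 15)/(-8)) + (78 + (25 - 17)) = 125*(-1/8*(-16)) + (78 + 8) = 125*2 + 86 = 250 + 86 = 336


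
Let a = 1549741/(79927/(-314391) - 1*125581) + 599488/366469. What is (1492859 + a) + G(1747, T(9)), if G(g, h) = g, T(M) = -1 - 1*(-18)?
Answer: 1272057825076173450821/851105198224586 ≈ 1.4946e+6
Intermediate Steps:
T(M) = 17 (T(M) = -1 + 18 = 17)
a = -9110821482132295/851105198224586 (a = 1549741/(79927*(-1/314391) - 125581) + 599488*(1/366469) = 1549741/(-79927/314391 - 125581) + 35264/21557 = 1549741/(-39481616098/314391) + 35264/21557 = 1549741*(-314391/39481616098) + 35264/21557 = -487224622731/39481616098 + 35264/21557 = -9110821482132295/851105198224586 ≈ -10.705)
(1492859 + a) + G(1747, T(9)) = (1492859 - 9110821482132295/851105198224586) + 1747 = 1270570944294875099079/851105198224586 + 1747 = 1272057825076173450821/851105198224586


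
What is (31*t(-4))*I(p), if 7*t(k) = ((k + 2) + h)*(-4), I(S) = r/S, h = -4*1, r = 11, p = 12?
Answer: 682/7 ≈ 97.429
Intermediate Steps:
h = -4
I(S) = 11/S
t(k) = 8/7 - 4*k/7 (t(k) = (((k + 2) - 4)*(-4))/7 = (((2 + k) - 4)*(-4))/7 = ((-2 + k)*(-4))/7 = (8 - 4*k)/7 = 8/7 - 4*k/7)
(31*t(-4))*I(p) = (31*(8/7 - 4/7*(-4)))*(11/12) = (31*(8/7 + 16/7))*(11*(1/12)) = (31*(24/7))*(11/12) = (744/7)*(11/12) = 682/7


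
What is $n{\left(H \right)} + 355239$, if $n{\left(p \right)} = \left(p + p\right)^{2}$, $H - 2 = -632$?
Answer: $1942839$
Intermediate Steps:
$H = -630$ ($H = 2 - 632 = -630$)
$n{\left(p \right)} = 4 p^{2}$ ($n{\left(p \right)} = \left(2 p\right)^{2} = 4 p^{2}$)
$n{\left(H \right)} + 355239 = 4 \left(-630\right)^{2} + 355239 = 4 \cdot 396900 + 355239 = 1587600 + 355239 = 1942839$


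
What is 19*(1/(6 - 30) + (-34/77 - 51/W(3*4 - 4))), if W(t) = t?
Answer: -120403/924 ≈ -130.31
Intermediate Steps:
19*(1/(6 - 30) + (-34/77 - 51/W(3*4 - 4))) = 19*(1/(6 - 30) + (-34/77 - 51/(3*4 - 4))) = 19*(1/(-24) + (-34*1/77 - 51/(12 - 4))) = 19*(-1/24 + (-34/77 - 51/8)) = 19*(-1/24 - 4199/616) = 19*(-6337/924) = -120403/924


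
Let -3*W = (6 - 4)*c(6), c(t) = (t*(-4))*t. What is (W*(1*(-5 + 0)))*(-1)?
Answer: 480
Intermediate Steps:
c(t) = -4*t² (c(t) = (-4*t)*t = -4*t²)
W = 96 (W = -(6 - 4)*(-4*6²)/3 = -2*(-4*36)/3 = -2*(-144)/3 = -⅓*(-288) = 96)
(W*(1*(-5 + 0)))*(-1) = (96*(1*(-5 + 0)))*(-1) = (96*(1*(-5)))*(-1) = (96*(-5))*(-1) = -480*(-1) = 480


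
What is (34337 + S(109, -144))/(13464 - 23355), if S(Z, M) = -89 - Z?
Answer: -4877/1413 ≈ -3.4515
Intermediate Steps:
(34337 + S(109, -144))/(13464 - 23355) = (34337 + (-89 - 1*109))/(13464 - 23355) = (34337 + (-89 - 109))/(-9891) = (34337 - 198)*(-1/9891) = 34139*(-1/9891) = -4877/1413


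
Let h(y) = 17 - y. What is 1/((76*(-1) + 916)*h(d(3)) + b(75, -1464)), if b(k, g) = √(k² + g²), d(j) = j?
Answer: 3920/45382893 - √238769/45382893 ≈ 7.5609e-5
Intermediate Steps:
b(k, g) = √(g² + k²)
1/((76*(-1) + 916)*h(d(3)) + b(75, -1464)) = 1/((76*(-1) + 916)*(17 - 1*3) + √((-1464)² + 75²)) = 1/((-76 + 916)*(17 - 3) + √(2143296 + 5625)) = 1/(840*14 + √2148921) = 1/(11760 + 3*√238769)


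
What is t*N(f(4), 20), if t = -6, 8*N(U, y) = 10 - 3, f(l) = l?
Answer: -21/4 ≈ -5.2500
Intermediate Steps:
N(U, y) = 7/8 (N(U, y) = (10 - 3)/8 = (1/8)*7 = 7/8)
t*N(f(4), 20) = -6*7/8 = -21/4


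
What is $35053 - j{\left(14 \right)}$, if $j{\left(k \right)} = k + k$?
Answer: $35025$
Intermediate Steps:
$j{\left(k \right)} = 2 k$
$35053 - j{\left(14 \right)} = 35053 - 2 \cdot 14 = 35053 - 28 = 35025$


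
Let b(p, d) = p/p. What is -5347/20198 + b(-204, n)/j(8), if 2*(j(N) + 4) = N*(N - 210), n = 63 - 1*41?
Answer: -2180981/8200388 ≈ -0.26596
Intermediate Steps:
n = 22 (n = 63 - 41 = 22)
j(N) = -4 + N*(-210 + N)/2 (j(N) = -4 + (N*(N - 210))/2 = -4 + (N*(-210 + N))/2 = -4 + N*(-210 + N)/2)
b(p, d) = 1
-5347/20198 + b(-204, n)/j(8) = -5347/20198 + 1/(-4 + (½)*8² - 105*8) = -5347*1/20198 + 1/(-4 + (½)*64 - 840) = -5347/20198 + 1/(-4 + 32 - 840) = -5347/20198 + 1/(-812) = -5347/20198 + 1*(-1/812) = -5347/20198 - 1/812 = -2180981/8200388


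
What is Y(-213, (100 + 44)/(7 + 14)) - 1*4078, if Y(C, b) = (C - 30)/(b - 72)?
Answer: -619289/152 ≈ -4074.3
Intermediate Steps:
Y(C, b) = (-30 + C)/(-72 + b)
Y(-213, (100 + 44)/(7 + 14)) - 1*4078 = (-30 - 213)/(-72 + (100 + 44)/(7 + 14)) - 1*4078 = -243/(-72 + 144/21) - 4078 = -243/(-72 + 144*(1/21)) - 4078 = -243/(-72 + 48/7) - 4078 = -243/(-456/7) - 4078 = -7/456*(-243) - 4078 = 567/152 - 4078 = -619289/152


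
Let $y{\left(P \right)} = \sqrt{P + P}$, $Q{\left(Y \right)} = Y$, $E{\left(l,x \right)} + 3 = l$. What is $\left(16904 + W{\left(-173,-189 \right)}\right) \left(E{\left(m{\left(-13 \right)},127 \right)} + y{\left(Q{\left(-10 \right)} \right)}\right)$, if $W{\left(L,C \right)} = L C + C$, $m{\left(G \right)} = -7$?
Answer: $-494120 + 98824 i \sqrt{5} \approx -4.9412 \cdot 10^{5} + 2.2098 \cdot 10^{5} i$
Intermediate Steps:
$W{\left(L,C \right)} = C + C L$ ($W{\left(L,C \right)} = C L + C = C + C L$)
$E{\left(l,x \right)} = -3 + l$
$y{\left(P \right)} = \sqrt{2} \sqrt{P}$ ($y{\left(P \right)} = \sqrt{2 P} = \sqrt{2} \sqrt{P}$)
$\left(16904 + W{\left(-173,-189 \right)}\right) \left(E{\left(m{\left(-13 \right)},127 \right)} + y{\left(Q{\left(-10 \right)} \right)}\right) = \left(16904 - 189 \left(1 - 173\right)\right) \left(\left(-3 - 7\right) + \sqrt{2} \sqrt{-10}\right) = \left(16904 - -32508\right) \left(-10 + \sqrt{2} i \sqrt{10}\right) = \left(16904 + 32508\right) \left(-10 + 2 i \sqrt{5}\right) = 49412 \left(-10 + 2 i \sqrt{5}\right) = -494120 + 98824 i \sqrt{5}$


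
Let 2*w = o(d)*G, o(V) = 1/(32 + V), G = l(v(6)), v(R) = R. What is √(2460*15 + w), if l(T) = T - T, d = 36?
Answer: 30*√41 ≈ 192.09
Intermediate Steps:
l(T) = 0
G = 0
w = 0 (w = (0/(32 + 36))/2 = (0/68)/2 = ((1/68)*0)/2 = (½)*0 = 0)
√(2460*15 + w) = √(2460*15 + 0) = √(36900 + 0) = √36900 = 30*√41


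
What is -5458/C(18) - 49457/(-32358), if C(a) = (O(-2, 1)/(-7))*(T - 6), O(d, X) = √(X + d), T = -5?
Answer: 49457/32358 + 38206*I/11 ≈ 1.5284 + 3473.3*I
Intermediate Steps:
C(a) = 11*I/7 (C(a) = (√(1 - 2)/(-7))*(-5 - 6) = (√(-1)*(-⅐))*(-11) = (I*(-⅐))*(-11) = -I/7*(-11) = 11*I/7)
-5458/C(18) - 49457/(-32358) = -5458*(-7*I/11) - 49457/(-32358) = -(-38206)*I/11 - 49457*(-1/32358) = 38206*I/11 + 49457/32358 = 49457/32358 + 38206*I/11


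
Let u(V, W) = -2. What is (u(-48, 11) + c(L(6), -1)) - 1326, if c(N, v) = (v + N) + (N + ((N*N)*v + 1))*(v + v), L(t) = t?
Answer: -1265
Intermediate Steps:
c(N, v) = N + v + 2*v*(1 + N + v*N²) (c(N, v) = (N + v) + (N + (N²*v + 1))*(2*v) = (N + v) + (N + (v*N² + 1))*(2*v) = (N + v) + (N + (1 + v*N²))*(2*v) = (N + v) + (1 + N + v*N²)*(2*v) = (N + v) + 2*v*(1 + N + v*N²) = N + v + 2*v*(1 + N + v*N²))
(u(-48, 11) + c(L(6), -1)) - 1326 = (-2 + (6 + 3*(-1) + 2*6*(-1) + 2*6²*(-1)²)) - 1326 = (-2 + (6 - 3 - 12 + 2*36*1)) - 1326 = (-2 + (6 - 3 - 12 + 72)) - 1326 = (-2 + 63) - 1326 = 61 - 1326 = -1265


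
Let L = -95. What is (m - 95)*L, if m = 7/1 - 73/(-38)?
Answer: 16355/2 ≈ 8177.5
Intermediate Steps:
m = 339/38 (m = 7*1 - 73*(-1/38) = 7 + 73/38 = 339/38 ≈ 8.9211)
(m - 95)*L = (339/38 - 95)*(-95) = -3271/38*(-95) = 16355/2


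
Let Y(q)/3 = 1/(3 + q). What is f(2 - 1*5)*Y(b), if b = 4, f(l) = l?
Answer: -9/7 ≈ -1.2857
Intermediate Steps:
Y(q) = 3/(3 + q)
f(2 - 1*5)*Y(b) = (2 - 1*5)*(3/(3 + 4)) = (2 - 5)*(3/7) = -9/7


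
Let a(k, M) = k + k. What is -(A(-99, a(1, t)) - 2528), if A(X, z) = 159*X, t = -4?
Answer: 18269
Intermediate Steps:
a(k, M) = 2*k
-(A(-99, a(1, t)) - 2528) = -(159*(-99) - 2528) = -(-15741 - 2528) = -1*(-18269) = 18269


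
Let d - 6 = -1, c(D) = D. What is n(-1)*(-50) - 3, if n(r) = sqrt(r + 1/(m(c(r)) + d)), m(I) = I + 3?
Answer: -3 - 50*I*sqrt(42)/7 ≈ -3.0 - 46.291*I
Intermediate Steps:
m(I) = 3 + I
d = 5 (d = 6 - 1 = 5)
n(r) = sqrt(r + 1/(8 + r)) (n(r) = sqrt(r + 1/((3 + r) + 5)) = sqrt(r + 1/(8 + r)))
n(-1)*(-50) - 3 = sqrt((1 - (8 - 1))/(8 - 1))*(-50) - 3 = sqrt((1 - 1*7)/7)*(-50) - 3 = sqrt((1 - 7)/7)*(-50) - 3 = sqrt((1/7)*(-6))*(-50) - 3 = sqrt(-6/7)*(-50) - 3 = (I*sqrt(42)/7)*(-50) - 3 = -50*I*sqrt(42)/7 - 3 = -3 - 50*I*sqrt(42)/7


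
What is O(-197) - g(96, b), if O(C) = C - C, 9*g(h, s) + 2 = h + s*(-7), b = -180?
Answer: -1354/9 ≈ -150.44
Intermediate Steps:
g(h, s) = -2/9 - 7*s/9 + h/9 (g(h, s) = -2/9 + (h + s*(-7))/9 = -2/9 + (h - 7*s)/9 = -2/9 + (-7*s/9 + h/9) = -2/9 - 7*s/9 + h/9)
O(C) = 0
O(-197) - g(96, b) = 0 - (-2/9 - 7/9*(-180) + (⅑)*96) = 0 - (-2/9 + 140 + 32/3) = 0 - 1*1354/9 = 0 - 1354/9 = -1354/9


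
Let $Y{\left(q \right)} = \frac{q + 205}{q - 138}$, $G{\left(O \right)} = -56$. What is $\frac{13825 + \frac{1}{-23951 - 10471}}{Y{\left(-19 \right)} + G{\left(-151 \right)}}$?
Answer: $- \frac{74713811393}{309040716} \approx -241.76$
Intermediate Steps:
$Y{\left(q \right)} = \frac{205 + q}{-138 + q}$ ($Y{\left(q \right)} = \frac{205 + q}{q - 138} = \frac{205 + q}{-138 + q}$)
$\frac{13825 + \frac{1}{-23951 - 10471}}{Y{\left(-19 \right)} + G{\left(-151 \right)}} = \frac{13825 + \frac{1}{-23951 - 10471}}{\frac{205 - 19}{-138 - 19} - 56} = \frac{13825 + \frac{1}{-34422}}{\frac{1}{-157} \cdot 186 - 56} = \frac{13825 - \frac{1}{34422}}{\left(- \frac{1}{157}\right) 186 - 56} = \frac{475884149}{34422 \left(- \frac{186}{157} - 56\right)} = \frac{475884149}{34422 \left(- \frac{8978}{157}\right)} = \frac{475884149}{34422} \left(- \frac{157}{8978}\right) = - \frac{74713811393}{309040716}$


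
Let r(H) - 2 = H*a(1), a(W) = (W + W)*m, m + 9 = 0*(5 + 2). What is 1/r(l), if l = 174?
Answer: -1/3130 ≈ -0.00031949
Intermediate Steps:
m = -9 (m = -9 + 0*(5 + 2) = -9 + 0*7 = -9 + 0 = -9)
a(W) = -18*W (a(W) = (W + W)*(-9) = (2*W)*(-9) = -18*W)
r(H) = 2 - 18*H (r(H) = 2 + H*(-18*1) = 2 + H*(-18) = 2 - 18*H)
1/r(l) = 1/(2 - 18*174) = 1/(2 - 3132) = 1/(-3130) = -1/3130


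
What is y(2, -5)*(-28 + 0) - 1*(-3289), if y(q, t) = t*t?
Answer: 2589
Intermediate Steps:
y(q, t) = t²
y(2, -5)*(-28 + 0) - 1*(-3289) = (-5)²*(-28 + 0) - 1*(-3289) = 25*(-28) + 3289 = -700 + 3289 = 2589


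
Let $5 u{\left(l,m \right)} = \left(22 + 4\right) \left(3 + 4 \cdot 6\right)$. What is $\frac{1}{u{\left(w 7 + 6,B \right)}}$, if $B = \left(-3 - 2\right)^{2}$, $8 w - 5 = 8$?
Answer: $\frac{5}{702} \approx 0.0071225$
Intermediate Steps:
$w = \frac{13}{8}$ ($w = \frac{5}{8} + \frac{1}{8} \cdot 8 = \frac{5}{8} + 1 = \frac{13}{8} \approx 1.625$)
$B = 25$ ($B = \left(-5\right)^{2} = 25$)
$u{\left(l,m \right)} = \frac{702}{5}$ ($u{\left(l,m \right)} = \frac{\left(22 + 4\right) \left(3 + 4 \cdot 6\right)}{5} = \frac{26 \left(3 + 24\right)}{5} = \frac{26 \cdot 27}{5} = \frac{1}{5} \cdot 702 = \frac{702}{5}$)
$\frac{1}{u{\left(w 7 + 6,B \right)}} = \frac{1}{\frac{702}{5}} = \frac{5}{702}$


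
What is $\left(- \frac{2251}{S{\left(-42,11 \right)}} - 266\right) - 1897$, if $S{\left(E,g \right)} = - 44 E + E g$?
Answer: $- \frac{3000169}{1386} \approx -2164.6$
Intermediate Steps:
$\left(- \frac{2251}{S{\left(-42,11 \right)}} - 266\right) - 1897 = \left(- \frac{2251}{\left(-42\right) \left(-44 + 11\right)} - 266\right) - 1897 = \left(- \frac{2251}{\left(-42\right) \left(-33\right)} - 266\right) - 1897 = \left(- \frac{2251}{1386} - 266\right) - 1897 = - \frac{370927}{1386} - 1897 = - \frac{3000169}{1386}$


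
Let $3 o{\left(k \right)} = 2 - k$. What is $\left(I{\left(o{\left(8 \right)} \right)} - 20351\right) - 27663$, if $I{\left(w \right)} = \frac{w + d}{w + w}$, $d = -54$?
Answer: $-48000$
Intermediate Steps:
$o{\left(k \right)} = \frac{2}{3} - \frac{k}{3}$ ($o{\left(k \right)} = \frac{2 - k}{3} = \frac{2}{3} - \frac{k}{3}$)
$I{\left(w \right)} = \frac{-54 + w}{2 w}$ ($I{\left(w \right)} = \frac{w - 54}{w + w} = \frac{-54 + w}{2 w}$)
$\left(I{\left(o{\left(8 \right)} \right)} - 20351\right) - 27663 = \left(\frac{-54 + \left(\frac{2}{3} - \frac{8}{3}\right)}{2 \left(\frac{2}{3} - \frac{8}{3}\right)} - 20351\right) - 27663 = \left(\frac{-54 - 2}{2 \left(-2\right)} - 20351\right) - 27663 = \left(\frac{1}{2} \left(- \frac{1}{2}\right) \left(-56\right) - 20351\right) - 27663 = \left(14 - 20351\right) - 27663 = -20337 - 27663 = -48000$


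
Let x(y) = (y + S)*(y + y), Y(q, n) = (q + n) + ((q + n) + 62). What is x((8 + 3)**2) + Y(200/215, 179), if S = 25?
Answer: 1537416/43 ≈ 35754.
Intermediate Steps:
Y(q, n) = 62 + 2*n + 2*q (Y(q, n) = (n + q) + ((n + q) + 62) = (n + q) + (62 + n + q) = 62 + 2*n + 2*q)
x(y) = 2*y*(25 + y) (x(y) = (y + 25)*(y + y) = (25 + y)*(2*y) = 2*y*(25 + y))
x((8 + 3)**2) + Y(200/215, 179) = 2*(8 + 3)**2*(25 + (8 + 3)**2) + (62 + 2*179 + 2*(200/215)) = 2*11**2*(25 + 11**2) + (62 + 358 + 2*(200*(1/215))) = 2*121*(25 + 121) + (62 + 358 + 2*(40/43)) = 2*121*146 + (62 + 358 + 80/43) = 35332 + 18140/43 = 1537416/43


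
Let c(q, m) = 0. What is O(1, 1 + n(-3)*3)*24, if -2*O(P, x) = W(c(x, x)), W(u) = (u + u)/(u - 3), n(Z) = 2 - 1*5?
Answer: 0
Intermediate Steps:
n(Z) = -3 (n(Z) = 2 - 5 = -3)
W(u) = 2*u/(-3 + u) (W(u) = (2*u)/(-3 + u) = 2*u/(-3 + u))
O(P, x) = 0 (O(P, x) = -0/(-3 + 0) = -0/(-3) = -0*(-1)/3 = -½*0 = 0)
O(1, 1 + n(-3)*3)*24 = 0*24 = 0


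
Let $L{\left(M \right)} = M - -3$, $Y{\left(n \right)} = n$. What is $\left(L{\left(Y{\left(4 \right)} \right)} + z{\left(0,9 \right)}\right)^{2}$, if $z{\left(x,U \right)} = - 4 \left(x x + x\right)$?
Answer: $49$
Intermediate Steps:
$L{\left(M \right)} = 3 + M$ ($L{\left(M \right)} = M + 3 = 3 + M$)
$z{\left(x,U \right)} = - 4 x - 4 x^{2}$ ($z{\left(x,U \right)} = - 4 \left(x^{2} + x\right) = - 4 \left(x + x^{2}\right) = - 4 x - 4 x^{2}$)
$\left(L{\left(Y{\left(4 \right)} \right)} + z{\left(0,9 \right)}\right)^{2} = \left(\left(3 + 4\right) - 0 \left(1 + 0\right)\right)^{2} = \left(7 - 0 \cdot 1\right)^{2} = \left(7 + 0\right)^{2} = 7^{2} = 49$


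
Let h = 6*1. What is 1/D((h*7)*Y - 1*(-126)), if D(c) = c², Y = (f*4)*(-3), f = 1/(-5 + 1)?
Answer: 1/63504 ≈ 1.5747e-5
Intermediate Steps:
h = 6
f = -¼ (f = 1/(-4) = -¼ ≈ -0.25000)
Y = 3 (Y = -¼*4*(-3) = -1*(-3) = 3)
1/D((h*7)*Y - 1*(-126)) = 1/(((6*7)*3 - 1*(-126))²) = 1/((42*3 + 126)²) = 1/((126 + 126)²) = 1/(252²) = 1/63504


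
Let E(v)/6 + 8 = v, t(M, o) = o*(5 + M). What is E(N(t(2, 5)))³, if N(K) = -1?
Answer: -157464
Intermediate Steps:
E(v) = -48 + 6*v
E(N(t(2, 5)))³ = (-48 + 6*(-1))³ = (-48 - 6)³ = (-54)³ = -157464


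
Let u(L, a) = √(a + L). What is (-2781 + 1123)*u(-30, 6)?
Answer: -3316*I*√6 ≈ -8122.5*I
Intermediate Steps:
u(L, a) = √(L + a)
(-2781 + 1123)*u(-30, 6) = (-2781 + 1123)*√(-30 + 6) = -3316*I*√6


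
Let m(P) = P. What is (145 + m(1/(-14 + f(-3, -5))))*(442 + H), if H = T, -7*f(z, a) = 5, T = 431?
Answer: 13032144/103 ≈ 1.2653e+5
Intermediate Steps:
f(z, a) = -5/7 (f(z, a) = -⅐*5 = -5/7)
H = 431
(145 + m(1/(-14 + f(-3, -5))))*(442 + H) = (145 + 1/(-14 - 5/7))*(442 + 431) = (145 + 1/(-103/7))*873 = (145 - 7/103)*873 = (14928/103)*873 = 13032144/103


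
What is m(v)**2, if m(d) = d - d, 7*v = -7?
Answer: 0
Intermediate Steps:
v = -1 (v = (1/7)*(-7) = -1)
m(d) = 0
m(v)**2 = 0**2 = 0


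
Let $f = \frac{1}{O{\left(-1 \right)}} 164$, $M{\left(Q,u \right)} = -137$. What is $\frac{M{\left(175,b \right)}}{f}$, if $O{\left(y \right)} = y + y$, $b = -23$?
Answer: $\frac{137}{82} \approx 1.6707$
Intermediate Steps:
$O{\left(y \right)} = 2 y$
$f = -82$ ($f = \frac{1}{2 \left(-1\right)} 164 = \frac{1}{-2} \cdot 164 = \left(- \frac{1}{2}\right) 164 = -82$)
$\frac{M{\left(175,b \right)}}{f} = - \frac{137}{-82} = \left(-137\right) \left(- \frac{1}{82}\right) = \frac{137}{82}$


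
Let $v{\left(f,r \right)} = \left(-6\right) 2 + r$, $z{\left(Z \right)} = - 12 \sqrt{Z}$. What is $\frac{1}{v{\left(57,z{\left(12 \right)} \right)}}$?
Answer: $\frac{1}{132} - \frac{\sqrt{3}}{66} \approx -0.018667$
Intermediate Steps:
$v{\left(f,r \right)} = -12 + r$
$\frac{1}{v{\left(57,z{\left(12 \right)} \right)}} = \frac{1}{-12 - 12 \sqrt{12}} = \frac{1}{-12 - 12 \cdot 2 \sqrt{3}} = \frac{1}{-12 - 24 \sqrt{3}}$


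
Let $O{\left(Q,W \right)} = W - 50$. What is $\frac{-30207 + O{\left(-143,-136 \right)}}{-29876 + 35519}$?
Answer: $- \frac{307}{57} \approx -5.386$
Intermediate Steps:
$O{\left(Q,W \right)} = -50 + W$
$\frac{-30207 + O{\left(-143,-136 \right)}}{-29876 + 35519} = \frac{-30207 - 186}{-29876 + 35519} = \frac{-30207 - 186}{5643} = \left(-30393\right) \frac{1}{5643} = - \frac{307}{57}$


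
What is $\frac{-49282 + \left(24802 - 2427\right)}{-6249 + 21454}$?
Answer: $- \frac{26907}{15205} \approx -1.7696$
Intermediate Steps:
$\frac{-49282 + \left(24802 - 2427\right)}{-6249 + 21454} = \frac{-49282 + 22375}{15205} = \left(-26907\right) \frac{1}{15205} = - \frac{26907}{15205}$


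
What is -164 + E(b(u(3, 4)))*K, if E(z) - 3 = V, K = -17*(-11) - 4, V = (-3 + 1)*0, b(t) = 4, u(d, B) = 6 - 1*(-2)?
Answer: 385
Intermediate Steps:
u(d, B) = 8 (u(d, B) = 6 + 2 = 8)
V = 0 (V = -2*0 = 0)
K = 183 (K = 187 - 4 = 183)
E(z) = 3 (E(z) = 3 + 0 = 3)
-164 + E(b(u(3, 4)))*K = -164 + 3*183 = -164 + 549 = 385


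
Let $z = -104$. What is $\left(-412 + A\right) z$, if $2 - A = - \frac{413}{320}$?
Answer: $\frac{1700231}{40} \approx 42506.0$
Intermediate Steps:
$A = \frac{1053}{320}$ ($A = 2 - - \frac{413}{320} = 2 + \frac{413}{320} = \frac{1053}{320} \approx 3.2906$)
$\left(-412 + A\right) z = \left(-412 + \frac{1053}{320}\right) \left(-104\right) = \left(- \frac{130787}{320}\right) \left(-104\right) = \frac{1700231}{40}$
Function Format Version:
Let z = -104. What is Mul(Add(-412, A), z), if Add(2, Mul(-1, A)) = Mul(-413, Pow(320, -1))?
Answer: Rational(1700231, 40) ≈ 42506.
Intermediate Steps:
A = Rational(1053, 320) (A = Add(2, Mul(-1, Mul(-413, Pow(320, -1)))) = Add(2, Mul(-1, Mul(-413, Rational(1, 320)))) = Add(2, Mul(-1, Rational(-413, 320))) = Add(2, Rational(413, 320)) = Rational(1053, 320) ≈ 3.2906)
Mul(Add(-412, A), z) = Mul(Add(-412, Rational(1053, 320)), -104) = Mul(Rational(-130787, 320), -104) = Rational(1700231, 40)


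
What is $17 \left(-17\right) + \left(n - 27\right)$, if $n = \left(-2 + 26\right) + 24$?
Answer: $-268$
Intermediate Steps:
$n = 48$ ($n = 24 + 24 = 48$)
$17 \left(-17\right) + \left(n - 27\right) = 17 \left(-17\right) + \left(48 - 27\right) = -289 + 21 = -268$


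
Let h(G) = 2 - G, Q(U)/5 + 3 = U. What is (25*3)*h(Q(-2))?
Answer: 2025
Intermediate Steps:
Q(U) = -15 + 5*U
(25*3)*h(Q(-2)) = (25*3)*(2 - (-15 + 5*(-2))) = 75*(2 - (-15 - 10)) = 75*(2 - 1*(-25)) = 75*(2 + 25) = 75*27 = 2025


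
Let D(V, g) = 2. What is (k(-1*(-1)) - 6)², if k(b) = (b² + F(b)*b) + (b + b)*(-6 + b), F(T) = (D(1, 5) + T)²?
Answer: 36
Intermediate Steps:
F(T) = (2 + T)²
k(b) = b² + b*(2 + b)² + 2*b*(-6 + b) (k(b) = (b² + (2 + b)²*b) + (b + b)*(-6 + b) = (b² + b*(2 + b)²) + (2*b)*(-6 + b) = (b² + b*(2 + b)²) + 2*b*(-6 + b) = b² + b*(2 + b)² + 2*b*(-6 + b))
(k(-1*(-1)) - 6)² = ((-1*(-1))*(-8 + (-1*(-1))² + 7*(-1*(-1))) - 6)² = (1*(-8 + 1² + 7*1) - 6)² = (1*(-8 + 1 + 7) - 6)² = (1*0 - 6)² = (0 - 6)² = (-6)² = 36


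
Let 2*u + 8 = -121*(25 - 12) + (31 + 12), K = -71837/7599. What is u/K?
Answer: 5843631/71837 ≈ 81.346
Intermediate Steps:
K = -71837/7599 (K = -71837*1/7599 = -71837/7599 ≈ -9.4535)
u = -769 (u = -4 + (-121*(25 - 12) + (31 + 12))/2 = -4 + (-121*13 + 43)/2 = -4 + (-1573 + 43)/2 = -4 + (1/2)*(-1530) = -4 - 765 = -769)
u/K = -769/(-71837/7599) = -769*(-7599/71837) = 5843631/71837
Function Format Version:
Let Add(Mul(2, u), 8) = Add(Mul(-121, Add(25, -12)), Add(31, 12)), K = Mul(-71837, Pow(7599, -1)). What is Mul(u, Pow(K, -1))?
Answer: Rational(5843631, 71837) ≈ 81.346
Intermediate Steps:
K = Rational(-71837, 7599) (K = Mul(-71837, Rational(1, 7599)) = Rational(-71837, 7599) ≈ -9.4535)
u = -769 (u = Add(-4, Mul(Rational(1, 2), Add(Mul(-121, Add(25, -12)), Add(31, 12)))) = Add(-4, Mul(Rational(1, 2), Add(Mul(-121, 13), 43))) = Add(-4, Mul(Rational(1, 2), Add(-1573, 43))) = Add(-4, Mul(Rational(1, 2), -1530)) = Add(-4, -765) = -769)
Mul(u, Pow(K, -1)) = Mul(-769, Pow(Rational(-71837, 7599), -1)) = Mul(-769, Rational(-7599, 71837)) = Rational(5843631, 71837)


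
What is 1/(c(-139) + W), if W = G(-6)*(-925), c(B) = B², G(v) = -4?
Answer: 1/23021 ≈ 4.3439e-5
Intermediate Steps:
W = 3700 (W = -4*(-925) = 3700)
1/(c(-139) + W) = 1/((-139)² + 3700) = 1/(19321 + 3700) = 1/23021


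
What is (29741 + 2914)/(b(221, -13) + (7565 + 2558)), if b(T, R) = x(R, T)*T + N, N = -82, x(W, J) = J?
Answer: 32655/58882 ≈ 0.55458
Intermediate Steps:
b(T, R) = -82 + T² (b(T, R) = T*T - 82 = T² - 82 = -82 + T²)
(29741 + 2914)/(b(221, -13) + (7565 + 2558)) = (29741 + 2914)/((-82 + 221²) + (7565 + 2558)) = 32655/((-82 + 48841) + 10123) = 32655/(48759 + 10123) = 32655/58882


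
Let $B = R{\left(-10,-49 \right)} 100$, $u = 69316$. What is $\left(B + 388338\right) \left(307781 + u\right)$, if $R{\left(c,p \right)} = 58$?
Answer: $148628257386$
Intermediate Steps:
$B = 5800$ ($B = 58 \cdot 100 = 5800$)
$\left(B + 388338\right) \left(307781 + u\right) = \left(5800 + 388338\right) \left(307781 + 69316\right) = 394138 \cdot 377097 = 148628257386$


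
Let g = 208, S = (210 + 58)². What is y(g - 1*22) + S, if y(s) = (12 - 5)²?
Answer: 71873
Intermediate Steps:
S = 71824 (S = 268² = 71824)
y(s) = 49 (y(s) = 7² = 49)
y(g - 1*22) + S = 49 + 71824 = 71873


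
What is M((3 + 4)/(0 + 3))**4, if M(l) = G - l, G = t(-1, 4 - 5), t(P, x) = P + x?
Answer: 28561/81 ≈ 352.60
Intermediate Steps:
G = -2 (G = -1 + (4 - 5) = -1 - 1 = -2)
M(l) = -2 - l
M((3 + 4)/(0 + 3))**4 = (-2 - (3 + 4)/(0 + 3))**4 = (-2 - 7/3)**4 = (-13/3)**4 = 28561/81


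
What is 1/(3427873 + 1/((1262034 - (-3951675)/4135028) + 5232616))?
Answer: 26855563551875/92057461199260546903 ≈ 2.9173e-7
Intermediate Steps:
1/(3427873 + 1/((1262034 - (-3951675)/4135028) + 5232616)) = 1/(3427873 + 1/((1262034 - 1*(-3951675/4135028)) + 5232616)) = 1/(3427873 + 1/((1262034 + 3951675/4135028) + 5232616)) = 1/(3427873 + 1/(5218549878627/4135028 + 5232616)) = 1/(3427873 + 1/(26855563551875/4135028)) = 1/(3427873 + 4135028/26855563551875) = 1/(92057461199260546903/26855563551875) = 26855563551875/92057461199260546903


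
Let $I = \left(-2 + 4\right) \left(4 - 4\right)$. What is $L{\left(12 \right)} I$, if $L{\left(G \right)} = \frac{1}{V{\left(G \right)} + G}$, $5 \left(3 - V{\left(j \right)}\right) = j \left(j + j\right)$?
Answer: $0$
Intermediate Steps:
$V{\left(j \right)} = 3 - \frac{2 j^{2}}{5}$ ($V{\left(j \right)} = 3 - \frac{j \left(j + j\right)}{5} = 3 - \frac{j 2 j}{5} = 3 - \frac{2 j^{2}}{5}$)
$L{\left(G \right)} = \frac{1}{3 + G - \frac{2 G^{2}}{5}}$ ($L{\left(G \right)} = \frac{1}{\left(3 - \frac{2 G^{2}}{5}\right) + G} = \frac{1}{3 + G - \frac{2 G^{2}}{5}}$)
$I = 0$ ($I = 2 \cdot 0 = 0$)
$L{\left(12 \right)} I = \frac{5}{15 - 2 \cdot 12^{2} + 5 \cdot 12} \cdot 0 = \frac{5}{15 - 288 + 60} \cdot 0 = \frac{5}{-213} \cdot 0 = 5 \left(- \frac{1}{213}\right) 0 = \left(- \frac{5}{213}\right) 0 = 0$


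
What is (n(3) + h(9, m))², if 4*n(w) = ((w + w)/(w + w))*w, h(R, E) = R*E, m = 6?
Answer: 47961/16 ≈ 2997.6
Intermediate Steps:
h(R, E) = E*R
n(w) = w/4 (n(w) = (((w + w)/(w + w))*w)/4 = (((2*w)/((2*w)))*w)/4 = (((2*w)*(1/(2*w)))*w)/4 = (1*w)/4 = w/4)
(n(3) + h(9, m))² = ((¼)*3 + 6*9)² = (¾ + 54)² = (219/4)² = 47961/16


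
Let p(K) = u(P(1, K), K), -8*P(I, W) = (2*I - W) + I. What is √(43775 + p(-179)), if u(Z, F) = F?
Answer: 6*√1211 ≈ 208.80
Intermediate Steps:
P(I, W) = -3*I/8 + W/8 (P(I, W) = -((2*I - W) + I)/8 = -((-W + 2*I) + I)/8 = -(-W + 3*I)/8 = -3*I/8 + W/8)
p(K) = K
√(43775 + p(-179)) = √(43775 - 179) = √43596 = 6*√1211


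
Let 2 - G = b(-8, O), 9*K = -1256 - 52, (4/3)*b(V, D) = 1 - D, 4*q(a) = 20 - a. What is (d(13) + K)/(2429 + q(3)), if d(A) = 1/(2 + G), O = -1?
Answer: -8696/145995 ≈ -0.059564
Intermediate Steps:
q(a) = 5 - a/4 (q(a) = (20 - a)/4 = 5 - a/4)
b(V, D) = 3/4 - 3*D/4 (b(V, D) = 3*(1 - D)/4 = 3/4 - 3*D/4)
K = -436/3 (K = (-1256 - 52)/9 = (1/9)*(-1308) = -436/3 ≈ -145.33)
G = 1/2 (G = 2 - (3/4 - 3/4*(-1)) = 2 - (3/4 + 3/4) = 2 - 1*3/2 = 2 - 3/2 = 1/2 ≈ 0.50000)
d(A) = 2/5 (d(A) = 1/(2 + 1/2) = 1/(5/2) = 2/5)
(d(13) + K)/(2429 + q(3)) = (2/5 - 436/3)/(2429 + (5 - 1/4*3)) = -2174/(15*(2429 + (5 - 3/4))) = -2174/(15*(2429 + 17/4)) = -2174/(15*9733/4) = -2174/15*4/9733 = -8696/145995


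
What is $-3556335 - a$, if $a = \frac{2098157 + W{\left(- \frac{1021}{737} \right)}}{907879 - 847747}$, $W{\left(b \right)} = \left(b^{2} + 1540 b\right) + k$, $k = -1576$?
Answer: $- \frac{19359596063185705}{5443639718} \approx -3.5564 \cdot 10^{6}$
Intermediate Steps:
$W{\left(b \right)} = -1576 + b^{2} + 1540 b$ ($W{\left(b \right)} = \left(b^{2} + 1540 b\right) - 1576 = -1576 + b^{2} + 1540 b$)
$a = \frac{189606672175}{5443639718}$ ($a = \frac{2098157 + \left(-1576 + \left(- \frac{1021}{737}\right)^{2} + 1540 \left(- \frac{1021}{737}\right)\right)}{907879 - 847747} = \frac{2098157 + \left(-1576 + \left(\left(-1021\right) \frac{1}{737}\right)^{2} + 1540 \left(\left(-1021\right) \frac{1}{737}\right)\right)}{60132} = \left(2098157 + \left(-1576 + \left(- \frac{1021}{737}\right)^{2} + 1540 \left(- \frac{1021}{737}\right)\right)\right) \frac{1}{60132} = \left(2098157 - \frac{2013806483}{543169}\right) \frac{1}{60132} = \frac{1137640033050}{543169} \cdot \frac{1}{60132} = \frac{189606672175}{5443639718} \approx 34.831$)
$-3556335 - a = -3556335 - \frac{189606672175}{5443639718} = - \frac{19359596063185705}{5443639718}$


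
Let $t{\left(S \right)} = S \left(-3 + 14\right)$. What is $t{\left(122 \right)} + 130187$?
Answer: $131529$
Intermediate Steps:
$t{\left(S \right)} = 11 S$ ($t{\left(S \right)} = S 11 = 11 S$)
$t{\left(122 \right)} + 130187 = 11 \cdot 122 + 130187 = 1342 + 130187 = 131529$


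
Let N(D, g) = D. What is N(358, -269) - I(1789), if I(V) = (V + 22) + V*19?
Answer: -35444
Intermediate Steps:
I(V) = 22 + 20*V (I(V) = (22 + V) + 19*V = 22 + 20*V)
N(358, -269) - I(1789) = 358 - (22 + 20*1789) = 358 - (22 + 35780) = 358 - 1*35802 = 358 - 35802 = -35444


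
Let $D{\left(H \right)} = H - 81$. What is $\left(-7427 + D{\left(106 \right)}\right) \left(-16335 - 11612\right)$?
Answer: $206863694$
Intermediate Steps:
$D{\left(H \right)} = -81 + H$ ($D{\left(H \right)} = H - 81 = -81 + H$)
$\left(-7427 + D{\left(106 \right)}\right) \left(-16335 - 11612\right) = \left(-7427 + \left(-81 + 106\right)\right) \left(-16335 - 11612\right) = \left(-7427 + 25\right) \left(-27947\right) = \left(-7402\right) \left(-27947\right) = 206863694$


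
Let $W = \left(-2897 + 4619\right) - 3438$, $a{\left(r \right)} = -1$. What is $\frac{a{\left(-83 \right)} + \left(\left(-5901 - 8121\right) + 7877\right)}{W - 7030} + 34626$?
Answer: $\frac{151422571}{4373} \approx 34627.0$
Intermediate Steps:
$W = -1716$ ($W = 1722 - 3438 = -1716$)
$\frac{a{\left(-83 \right)} + \left(\left(-5901 - 8121\right) + 7877\right)}{W - 7030} + 34626 = \frac{-1 + \left(\left(-5901 - 8121\right) + 7877\right)}{-1716 - 7030} + 34626 = \frac{-1 + \left(-14022 + 7877\right)}{-8746} + 34626 = \left(-1 - 6145\right) \left(- \frac{1}{8746}\right) + 34626 = \left(-6146\right) \left(- \frac{1}{8746}\right) + 34626 = \frac{3073}{4373} + 34626 = \frac{151422571}{4373}$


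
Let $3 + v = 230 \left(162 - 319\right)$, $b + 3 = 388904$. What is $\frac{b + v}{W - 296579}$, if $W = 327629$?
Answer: $\frac{58798}{5175} \approx 11.362$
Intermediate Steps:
$b = 388901$ ($b = -3 + 388904 = 388901$)
$v = -36113$ ($v = -3 + 230 \left(162 - 319\right) = -3 + 230 \left(-157\right) = -3 - 36110 = -36113$)
$\frac{b + v}{W - 296579} = \frac{388901 - 36113}{327629 - 296579} = \frac{352788}{31050} = 352788 \cdot \frac{1}{31050} = \frac{58798}{5175}$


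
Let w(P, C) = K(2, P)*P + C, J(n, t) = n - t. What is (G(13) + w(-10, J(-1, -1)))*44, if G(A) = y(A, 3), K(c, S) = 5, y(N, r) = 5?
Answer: -1980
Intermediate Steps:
G(A) = 5
w(P, C) = C + 5*P (w(P, C) = 5*P + C = C + 5*P)
(G(13) + w(-10, J(-1, -1)))*44 = (5 + ((-1 - 1*(-1)) + 5*(-10)))*44 = (5 + ((-1 + 1) - 50))*44 = (5 + (0 - 50))*44 = (5 - 50)*44 = -45*44 = -1980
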